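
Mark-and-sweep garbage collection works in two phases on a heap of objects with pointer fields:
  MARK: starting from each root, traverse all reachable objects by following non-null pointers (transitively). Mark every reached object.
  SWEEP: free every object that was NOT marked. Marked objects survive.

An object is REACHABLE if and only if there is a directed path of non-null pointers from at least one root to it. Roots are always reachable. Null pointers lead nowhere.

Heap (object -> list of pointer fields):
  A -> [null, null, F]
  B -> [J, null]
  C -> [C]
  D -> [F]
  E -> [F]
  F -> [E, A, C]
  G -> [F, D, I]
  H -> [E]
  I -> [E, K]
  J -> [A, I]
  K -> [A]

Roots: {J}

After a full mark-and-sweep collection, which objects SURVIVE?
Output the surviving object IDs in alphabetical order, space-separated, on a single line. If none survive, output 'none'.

Answer: A C E F I J K

Derivation:
Roots: J
Mark J: refs=A I, marked=J
Mark A: refs=null null F, marked=A J
Mark I: refs=E K, marked=A I J
Mark F: refs=E A C, marked=A F I J
Mark E: refs=F, marked=A E F I J
Mark K: refs=A, marked=A E F I J K
Mark C: refs=C, marked=A C E F I J K
Unmarked (collected): B D G H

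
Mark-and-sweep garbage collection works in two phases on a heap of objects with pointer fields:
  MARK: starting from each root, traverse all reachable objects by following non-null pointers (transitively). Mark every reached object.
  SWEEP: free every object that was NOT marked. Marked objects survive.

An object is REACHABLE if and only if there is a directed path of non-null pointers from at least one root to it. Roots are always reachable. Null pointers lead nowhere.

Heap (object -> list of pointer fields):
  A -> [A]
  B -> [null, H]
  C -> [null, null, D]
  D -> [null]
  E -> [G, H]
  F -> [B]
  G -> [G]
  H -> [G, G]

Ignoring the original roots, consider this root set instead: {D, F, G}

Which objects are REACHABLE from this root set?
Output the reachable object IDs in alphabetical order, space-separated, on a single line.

Roots: D F G
Mark D: refs=null, marked=D
Mark F: refs=B, marked=D F
Mark G: refs=G, marked=D F G
Mark B: refs=null H, marked=B D F G
Mark H: refs=G G, marked=B D F G H
Unmarked (collected): A C E

Answer: B D F G H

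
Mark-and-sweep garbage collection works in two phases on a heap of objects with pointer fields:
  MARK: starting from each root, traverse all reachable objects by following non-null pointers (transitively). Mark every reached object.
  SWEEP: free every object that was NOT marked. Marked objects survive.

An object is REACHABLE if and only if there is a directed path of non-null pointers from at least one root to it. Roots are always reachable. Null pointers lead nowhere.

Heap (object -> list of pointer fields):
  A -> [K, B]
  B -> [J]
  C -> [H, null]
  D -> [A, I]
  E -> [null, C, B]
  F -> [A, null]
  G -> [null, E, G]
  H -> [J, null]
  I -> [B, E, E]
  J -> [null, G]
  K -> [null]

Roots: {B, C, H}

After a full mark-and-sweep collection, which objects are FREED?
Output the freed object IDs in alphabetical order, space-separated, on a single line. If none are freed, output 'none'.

Roots: B C H
Mark B: refs=J, marked=B
Mark C: refs=H null, marked=B C
Mark H: refs=J null, marked=B C H
Mark J: refs=null G, marked=B C H J
Mark G: refs=null E G, marked=B C G H J
Mark E: refs=null C B, marked=B C E G H J
Unmarked (collected): A D F I K

Answer: A D F I K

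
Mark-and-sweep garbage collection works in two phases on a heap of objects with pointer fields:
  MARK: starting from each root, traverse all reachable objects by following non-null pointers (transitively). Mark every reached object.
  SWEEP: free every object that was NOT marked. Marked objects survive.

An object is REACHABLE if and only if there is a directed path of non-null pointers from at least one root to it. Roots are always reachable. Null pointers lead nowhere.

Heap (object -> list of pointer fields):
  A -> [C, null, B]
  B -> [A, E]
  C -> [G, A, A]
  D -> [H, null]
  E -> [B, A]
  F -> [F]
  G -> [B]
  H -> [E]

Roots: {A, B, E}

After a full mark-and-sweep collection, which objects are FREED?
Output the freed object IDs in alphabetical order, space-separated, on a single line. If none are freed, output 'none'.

Answer: D F H

Derivation:
Roots: A B E
Mark A: refs=C null B, marked=A
Mark B: refs=A E, marked=A B
Mark E: refs=B A, marked=A B E
Mark C: refs=G A A, marked=A B C E
Mark G: refs=B, marked=A B C E G
Unmarked (collected): D F H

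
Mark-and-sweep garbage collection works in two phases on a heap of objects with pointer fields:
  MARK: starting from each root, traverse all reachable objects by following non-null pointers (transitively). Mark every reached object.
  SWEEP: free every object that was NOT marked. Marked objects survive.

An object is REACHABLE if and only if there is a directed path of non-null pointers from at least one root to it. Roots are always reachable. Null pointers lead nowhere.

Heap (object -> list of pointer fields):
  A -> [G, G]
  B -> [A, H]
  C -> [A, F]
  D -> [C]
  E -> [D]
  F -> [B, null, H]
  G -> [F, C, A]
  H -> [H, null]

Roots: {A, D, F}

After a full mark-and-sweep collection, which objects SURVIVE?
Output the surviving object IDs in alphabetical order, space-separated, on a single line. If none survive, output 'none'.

Roots: A D F
Mark A: refs=G G, marked=A
Mark D: refs=C, marked=A D
Mark F: refs=B null H, marked=A D F
Mark G: refs=F C A, marked=A D F G
Mark C: refs=A F, marked=A C D F G
Mark B: refs=A H, marked=A B C D F G
Mark H: refs=H null, marked=A B C D F G H
Unmarked (collected): E

Answer: A B C D F G H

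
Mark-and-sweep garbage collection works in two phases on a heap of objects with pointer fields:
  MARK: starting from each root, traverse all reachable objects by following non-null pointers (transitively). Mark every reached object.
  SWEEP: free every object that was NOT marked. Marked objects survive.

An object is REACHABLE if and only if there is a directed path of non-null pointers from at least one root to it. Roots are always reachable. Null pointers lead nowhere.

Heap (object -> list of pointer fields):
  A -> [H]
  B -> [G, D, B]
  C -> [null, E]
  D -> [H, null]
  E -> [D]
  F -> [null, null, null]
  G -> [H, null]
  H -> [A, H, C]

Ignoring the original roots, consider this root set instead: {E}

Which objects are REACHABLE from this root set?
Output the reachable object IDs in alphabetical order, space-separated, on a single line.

Roots: E
Mark E: refs=D, marked=E
Mark D: refs=H null, marked=D E
Mark H: refs=A H C, marked=D E H
Mark A: refs=H, marked=A D E H
Mark C: refs=null E, marked=A C D E H
Unmarked (collected): B F G

Answer: A C D E H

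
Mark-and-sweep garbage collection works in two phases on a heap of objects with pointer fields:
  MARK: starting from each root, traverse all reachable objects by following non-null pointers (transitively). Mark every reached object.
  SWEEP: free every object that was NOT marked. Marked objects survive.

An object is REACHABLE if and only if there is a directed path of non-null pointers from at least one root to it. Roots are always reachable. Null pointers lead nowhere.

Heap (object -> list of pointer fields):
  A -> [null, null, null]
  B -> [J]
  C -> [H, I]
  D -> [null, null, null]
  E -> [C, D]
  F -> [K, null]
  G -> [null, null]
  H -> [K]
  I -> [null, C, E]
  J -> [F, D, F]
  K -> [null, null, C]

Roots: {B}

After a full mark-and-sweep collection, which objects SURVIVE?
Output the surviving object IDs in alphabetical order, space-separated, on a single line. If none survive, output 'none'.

Answer: B C D E F H I J K

Derivation:
Roots: B
Mark B: refs=J, marked=B
Mark J: refs=F D F, marked=B J
Mark F: refs=K null, marked=B F J
Mark D: refs=null null null, marked=B D F J
Mark K: refs=null null C, marked=B D F J K
Mark C: refs=H I, marked=B C D F J K
Mark H: refs=K, marked=B C D F H J K
Mark I: refs=null C E, marked=B C D F H I J K
Mark E: refs=C D, marked=B C D E F H I J K
Unmarked (collected): A G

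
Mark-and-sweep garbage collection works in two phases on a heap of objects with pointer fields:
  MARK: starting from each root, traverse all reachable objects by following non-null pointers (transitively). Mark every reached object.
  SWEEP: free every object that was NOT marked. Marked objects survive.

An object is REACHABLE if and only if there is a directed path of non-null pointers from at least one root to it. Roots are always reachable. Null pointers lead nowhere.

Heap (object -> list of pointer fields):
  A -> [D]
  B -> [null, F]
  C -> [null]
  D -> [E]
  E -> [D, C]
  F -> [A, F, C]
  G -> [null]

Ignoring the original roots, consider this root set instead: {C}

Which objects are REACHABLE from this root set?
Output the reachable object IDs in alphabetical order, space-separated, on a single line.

Roots: C
Mark C: refs=null, marked=C
Unmarked (collected): A B D E F G

Answer: C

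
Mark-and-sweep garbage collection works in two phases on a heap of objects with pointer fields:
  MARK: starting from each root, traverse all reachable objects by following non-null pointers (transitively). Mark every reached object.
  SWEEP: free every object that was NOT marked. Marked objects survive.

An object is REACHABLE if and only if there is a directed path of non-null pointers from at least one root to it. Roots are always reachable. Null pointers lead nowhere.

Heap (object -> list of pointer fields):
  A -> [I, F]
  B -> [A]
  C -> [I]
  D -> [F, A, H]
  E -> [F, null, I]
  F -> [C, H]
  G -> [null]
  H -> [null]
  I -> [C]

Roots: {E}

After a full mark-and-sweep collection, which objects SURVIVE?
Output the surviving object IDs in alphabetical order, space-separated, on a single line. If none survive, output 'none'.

Roots: E
Mark E: refs=F null I, marked=E
Mark F: refs=C H, marked=E F
Mark I: refs=C, marked=E F I
Mark C: refs=I, marked=C E F I
Mark H: refs=null, marked=C E F H I
Unmarked (collected): A B D G

Answer: C E F H I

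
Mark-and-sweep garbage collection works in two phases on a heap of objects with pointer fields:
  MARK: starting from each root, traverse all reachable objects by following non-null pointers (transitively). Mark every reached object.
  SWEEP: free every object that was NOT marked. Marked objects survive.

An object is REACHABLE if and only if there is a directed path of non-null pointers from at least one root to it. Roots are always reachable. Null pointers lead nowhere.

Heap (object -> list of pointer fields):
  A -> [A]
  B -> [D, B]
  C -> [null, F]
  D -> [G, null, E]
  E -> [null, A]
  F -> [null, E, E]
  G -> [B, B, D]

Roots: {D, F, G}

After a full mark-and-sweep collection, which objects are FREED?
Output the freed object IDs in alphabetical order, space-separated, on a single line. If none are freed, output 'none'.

Answer: C

Derivation:
Roots: D F G
Mark D: refs=G null E, marked=D
Mark F: refs=null E E, marked=D F
Mark G: refs=B B D, marked=D F G
Mark E: refs=null A, marked=D E F G
Mark B: refs=D B, marked=B D E F G
Mark A: refs=A, marked=A B D E F G
Unmarked (collected): C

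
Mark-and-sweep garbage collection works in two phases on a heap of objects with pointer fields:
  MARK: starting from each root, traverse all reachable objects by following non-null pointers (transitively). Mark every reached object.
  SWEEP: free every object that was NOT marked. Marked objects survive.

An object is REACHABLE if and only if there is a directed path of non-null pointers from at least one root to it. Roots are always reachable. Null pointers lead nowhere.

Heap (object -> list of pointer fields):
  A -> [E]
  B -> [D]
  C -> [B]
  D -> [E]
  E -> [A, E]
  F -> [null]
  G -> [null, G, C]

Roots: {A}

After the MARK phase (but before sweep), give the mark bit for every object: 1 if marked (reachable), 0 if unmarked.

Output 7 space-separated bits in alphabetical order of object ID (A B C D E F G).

Answer: 1 0 0 0 1 0 0

Derivation:
Roots: A
Mark A: refs=E, marked=A
Mark E: refs=A E, marked=A E
Unmarked (collected): B C D F G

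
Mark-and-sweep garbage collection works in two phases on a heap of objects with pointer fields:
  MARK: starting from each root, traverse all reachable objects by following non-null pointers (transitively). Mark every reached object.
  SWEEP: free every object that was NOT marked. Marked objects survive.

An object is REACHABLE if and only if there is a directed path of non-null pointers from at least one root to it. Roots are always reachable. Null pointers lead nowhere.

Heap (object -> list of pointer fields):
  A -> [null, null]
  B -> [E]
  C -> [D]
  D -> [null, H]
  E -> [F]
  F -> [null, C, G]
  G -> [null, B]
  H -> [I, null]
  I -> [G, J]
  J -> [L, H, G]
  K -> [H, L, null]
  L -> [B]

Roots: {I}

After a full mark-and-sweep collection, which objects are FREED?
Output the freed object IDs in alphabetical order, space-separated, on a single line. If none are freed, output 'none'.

Answer: A K

Derivation:
Roots: I
Mark I: refs=G J, marked=I
Mark G: refs=null B, marked=G I
Mark J: refs=L H G, marked=G I J
Mark B: refs=E, marked=B G I J
Mark L: refs=B, marked=B G I J L
Mark H: refs=I null, marked=B G H I J L
Mark E: refs=F, marked=B E G H I J L
Mark F: refs=null C G, marked=B E F G H I J L
Mark C: refs=D, marked=B C E F G H I J L
Mark D: refs=null H, marked=B C D E F G H I J L
Unmarked (collected): A K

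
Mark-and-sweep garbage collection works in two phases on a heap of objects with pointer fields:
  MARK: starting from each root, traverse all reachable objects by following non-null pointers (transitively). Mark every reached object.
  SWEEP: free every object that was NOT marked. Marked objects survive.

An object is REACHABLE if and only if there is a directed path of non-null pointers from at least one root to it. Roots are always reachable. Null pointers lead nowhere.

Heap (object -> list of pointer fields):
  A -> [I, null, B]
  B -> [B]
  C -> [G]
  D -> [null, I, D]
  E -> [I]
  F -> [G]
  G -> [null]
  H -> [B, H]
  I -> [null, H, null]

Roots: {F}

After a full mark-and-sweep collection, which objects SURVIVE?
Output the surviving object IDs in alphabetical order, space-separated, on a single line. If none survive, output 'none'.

Roots: F
Mark F: refs=G, marked=F
Mark G: refs=null, marked=F G
Unmarked (collected): A B C D E H I

Answer: F G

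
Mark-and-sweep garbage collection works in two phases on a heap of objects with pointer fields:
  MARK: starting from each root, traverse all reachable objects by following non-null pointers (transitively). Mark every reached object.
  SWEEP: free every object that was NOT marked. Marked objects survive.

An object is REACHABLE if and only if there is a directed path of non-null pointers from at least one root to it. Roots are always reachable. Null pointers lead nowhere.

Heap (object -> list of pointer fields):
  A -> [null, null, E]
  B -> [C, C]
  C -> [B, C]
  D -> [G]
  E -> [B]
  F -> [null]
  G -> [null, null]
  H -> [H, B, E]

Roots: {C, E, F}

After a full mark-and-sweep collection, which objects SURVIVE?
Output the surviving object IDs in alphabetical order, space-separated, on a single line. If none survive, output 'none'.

Roots: C E F
Mark C: refs=B C, marked=C
Mark E: refs=B, marked=C E
Mark F: refs=null, marked=C E F
Mark B: refs=C C, marked=B C E F
Unmarked (collected): A D G H

Answer: B C E F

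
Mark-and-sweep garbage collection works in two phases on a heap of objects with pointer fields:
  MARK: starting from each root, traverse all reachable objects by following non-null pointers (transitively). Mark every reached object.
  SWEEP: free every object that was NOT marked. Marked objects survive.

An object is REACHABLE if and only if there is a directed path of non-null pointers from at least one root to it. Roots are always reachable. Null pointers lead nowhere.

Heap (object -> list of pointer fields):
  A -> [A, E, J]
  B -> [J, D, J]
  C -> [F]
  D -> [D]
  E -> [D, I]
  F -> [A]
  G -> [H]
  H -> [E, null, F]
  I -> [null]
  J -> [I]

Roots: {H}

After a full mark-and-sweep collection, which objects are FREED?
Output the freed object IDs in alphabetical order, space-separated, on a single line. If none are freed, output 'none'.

Roots: H
Mark H: refs=E null F, marked=H
Mark E: refs=D I, marked=E H
Mark F: refs=A, marked=E F H
Mark D: refs=D, marked=D E F H
Mark I: refs=null, marked=D E F H I
Mark A: refs=A E J, marked=A D E F H I
Mark J: refs=I, marked=A D E F H I J
Unmarked (collected): B C G

Answer: B C G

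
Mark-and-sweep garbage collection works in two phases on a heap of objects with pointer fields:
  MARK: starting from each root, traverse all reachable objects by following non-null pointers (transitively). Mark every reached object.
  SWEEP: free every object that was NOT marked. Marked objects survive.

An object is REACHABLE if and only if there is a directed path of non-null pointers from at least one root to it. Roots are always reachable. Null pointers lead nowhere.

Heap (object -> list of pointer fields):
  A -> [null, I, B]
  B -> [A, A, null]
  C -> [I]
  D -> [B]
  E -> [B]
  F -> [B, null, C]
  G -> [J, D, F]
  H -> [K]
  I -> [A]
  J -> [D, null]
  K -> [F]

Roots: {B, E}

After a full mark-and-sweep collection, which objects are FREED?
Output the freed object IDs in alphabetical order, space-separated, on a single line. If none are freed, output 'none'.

Answer: C D F G H J K

Derivation:
Roots: B E
Mark B: refs=A A null, marked=B
Mark E: refs=B, marked=B E
Mark A: refs=null I B, marked=A B E
Mark I: refs=A, marked=A B E I
Unmarked (collected): C D F G H J K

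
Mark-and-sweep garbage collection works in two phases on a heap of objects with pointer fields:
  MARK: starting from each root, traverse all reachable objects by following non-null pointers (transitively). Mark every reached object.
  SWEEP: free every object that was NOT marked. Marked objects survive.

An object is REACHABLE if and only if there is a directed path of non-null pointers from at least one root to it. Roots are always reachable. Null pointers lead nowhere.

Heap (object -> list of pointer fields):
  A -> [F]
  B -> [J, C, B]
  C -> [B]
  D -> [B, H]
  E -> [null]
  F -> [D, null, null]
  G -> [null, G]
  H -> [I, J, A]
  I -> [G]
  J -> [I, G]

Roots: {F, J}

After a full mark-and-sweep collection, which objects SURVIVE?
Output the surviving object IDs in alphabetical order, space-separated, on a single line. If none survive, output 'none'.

Answer: A B C D F G H I J

Derivation:
Roots: F J
Mark F: refs=D null null, marked=F
Mark J: refs=I G, marked=F J
Mark D: refs=B H, marked=D F J
Mark I: refs=G, marked=D F I J
Mark G: refs=null G, marked=D F G I J
Mark B: refs=J C B, marked=B D F G I J
Mark H: refs=I J A, marked=B D F G H I J
Mark C: refs=B, marked=B C D F G H I J
Mark A: refs=F, marked=A B C D F G H I J
Unmarked (collected): E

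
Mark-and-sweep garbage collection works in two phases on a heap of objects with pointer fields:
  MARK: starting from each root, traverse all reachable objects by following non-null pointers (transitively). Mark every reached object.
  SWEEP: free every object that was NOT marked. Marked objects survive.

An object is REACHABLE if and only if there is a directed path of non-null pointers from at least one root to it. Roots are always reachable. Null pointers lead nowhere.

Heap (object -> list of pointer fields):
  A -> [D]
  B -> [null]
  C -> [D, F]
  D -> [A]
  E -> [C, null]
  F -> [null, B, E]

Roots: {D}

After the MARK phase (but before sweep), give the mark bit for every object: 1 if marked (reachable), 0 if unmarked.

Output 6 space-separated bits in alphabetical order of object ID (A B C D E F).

Answer: 1 0 0 1 0 0

Derivation:
Roots: D
Mark D: refs=A, marked=D
Mark A: refs=D, marked=A D
Unmarked (collected): B C E F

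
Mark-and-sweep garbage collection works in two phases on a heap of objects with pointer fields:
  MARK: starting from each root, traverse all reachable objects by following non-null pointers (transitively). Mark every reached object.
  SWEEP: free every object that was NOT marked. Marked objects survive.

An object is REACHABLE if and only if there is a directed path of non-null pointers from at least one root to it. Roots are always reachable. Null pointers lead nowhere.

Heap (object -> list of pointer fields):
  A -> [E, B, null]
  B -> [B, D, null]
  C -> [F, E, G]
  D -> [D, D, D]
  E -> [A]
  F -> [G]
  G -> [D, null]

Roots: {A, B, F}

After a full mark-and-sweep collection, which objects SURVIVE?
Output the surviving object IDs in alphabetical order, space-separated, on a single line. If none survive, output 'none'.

Answer: A B D E F G

Derivation:
Roots: A B F
Mark A: refs=E B null, marked=A
Mark B: refs=B D null, marked=A B
Mark F: refs=G, marked=A B F
Mark E: refs=A, marked=A B E F
Mark D: refs=D D D, marked=A B D E F
Mark G: refs=D null, marked=A B D E F G
Unmarked (collected): C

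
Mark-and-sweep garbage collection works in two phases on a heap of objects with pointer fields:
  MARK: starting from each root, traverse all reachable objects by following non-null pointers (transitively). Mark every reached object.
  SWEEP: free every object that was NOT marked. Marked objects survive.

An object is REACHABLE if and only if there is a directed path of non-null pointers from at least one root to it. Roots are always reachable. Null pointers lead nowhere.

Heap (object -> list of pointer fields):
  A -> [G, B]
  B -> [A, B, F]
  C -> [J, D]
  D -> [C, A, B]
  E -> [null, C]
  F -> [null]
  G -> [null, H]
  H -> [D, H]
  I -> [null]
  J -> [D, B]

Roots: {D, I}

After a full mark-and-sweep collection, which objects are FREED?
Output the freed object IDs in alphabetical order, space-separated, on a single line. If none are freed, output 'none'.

Answer: E

Derivation:
Roots: D I
Mark D: refs=C A B, marked=D
Mark I: refs=null, marked=D I
Mark C: refs=J D, marked=C D I
Mark A: refs=G B, marked=A C D I
Mark B: refs=A B F, marked=A B C D I
Mark J: refs=D B, marked=A B C D I J
Mark G: refs=null H, marked=A B C D G I J
Mark F: refs=null, marked=A B C D F G I J
Mark H: refs=D H, marked=A B C D F G H I J
Unmarked (collected): E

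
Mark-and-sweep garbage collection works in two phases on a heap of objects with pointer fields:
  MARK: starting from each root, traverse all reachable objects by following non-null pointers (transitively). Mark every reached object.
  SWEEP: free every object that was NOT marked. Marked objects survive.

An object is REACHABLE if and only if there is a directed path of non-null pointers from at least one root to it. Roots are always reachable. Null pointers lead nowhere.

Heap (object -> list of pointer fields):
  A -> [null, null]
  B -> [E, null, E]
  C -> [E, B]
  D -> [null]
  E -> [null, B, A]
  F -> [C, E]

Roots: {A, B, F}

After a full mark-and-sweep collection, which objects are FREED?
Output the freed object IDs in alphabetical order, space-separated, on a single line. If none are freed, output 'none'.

Answer: D

Derivation:
Roots: A B F
Mark A: refs=null null, marked=A
Mark B: refs=E null E, marked=A B
Mark F: refs=C E, marked=A B F
Mark E: refs=null B A, marked=A B E F
Mark C: refs=E B, marked=A B C E F
Unmarked (collected): D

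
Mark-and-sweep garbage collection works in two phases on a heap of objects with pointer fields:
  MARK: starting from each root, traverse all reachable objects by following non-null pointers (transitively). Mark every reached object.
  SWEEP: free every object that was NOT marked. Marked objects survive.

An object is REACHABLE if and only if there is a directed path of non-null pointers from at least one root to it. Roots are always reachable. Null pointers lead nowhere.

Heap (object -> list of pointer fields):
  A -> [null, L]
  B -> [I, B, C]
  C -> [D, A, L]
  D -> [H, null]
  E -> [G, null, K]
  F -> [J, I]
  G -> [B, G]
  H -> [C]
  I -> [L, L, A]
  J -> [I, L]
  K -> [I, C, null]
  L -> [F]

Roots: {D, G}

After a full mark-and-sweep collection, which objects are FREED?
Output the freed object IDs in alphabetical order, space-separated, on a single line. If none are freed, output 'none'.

Answer: E K

Derivation:
Roots: D G
Mark D: refs=H null, marked=D
Mark G: refs=B G, marked=D G
Mark H: refs=C, marked=D G H
Mark B: refs=I B C, marked=B D G H
Mark C: refs=D A L, marked=B C D G H
Mark I: refs=L L A, marked=B C D G H I
Mark A: refs=null L, marked=A B C D G H I
Mark L: refs=F, marked=A B C D G H I L
Mark F: refs=J I, marked=A B C D F G H I L
Mark J: refs=I L, marked=A B C D F G H I J L
Unmarked (collected): E K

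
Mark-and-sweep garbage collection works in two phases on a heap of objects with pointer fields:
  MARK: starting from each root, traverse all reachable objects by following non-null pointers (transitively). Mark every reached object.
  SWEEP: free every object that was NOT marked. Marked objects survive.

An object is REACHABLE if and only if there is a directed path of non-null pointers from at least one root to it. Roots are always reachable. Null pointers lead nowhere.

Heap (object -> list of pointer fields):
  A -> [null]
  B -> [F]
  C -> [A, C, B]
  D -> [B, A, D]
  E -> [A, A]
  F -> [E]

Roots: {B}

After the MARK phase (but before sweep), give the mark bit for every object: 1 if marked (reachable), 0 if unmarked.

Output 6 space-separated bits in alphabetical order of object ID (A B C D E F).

Answer: 1 1 0 0 1 1

Derivation:
Roots: B
Mark B: refs=F, marked=B
Mark F: refs=E, marked=B F
Mark E: refs=A A, marked=B E F
Mark A: refs=null, marked=A B E F
Unmarked (collected): C D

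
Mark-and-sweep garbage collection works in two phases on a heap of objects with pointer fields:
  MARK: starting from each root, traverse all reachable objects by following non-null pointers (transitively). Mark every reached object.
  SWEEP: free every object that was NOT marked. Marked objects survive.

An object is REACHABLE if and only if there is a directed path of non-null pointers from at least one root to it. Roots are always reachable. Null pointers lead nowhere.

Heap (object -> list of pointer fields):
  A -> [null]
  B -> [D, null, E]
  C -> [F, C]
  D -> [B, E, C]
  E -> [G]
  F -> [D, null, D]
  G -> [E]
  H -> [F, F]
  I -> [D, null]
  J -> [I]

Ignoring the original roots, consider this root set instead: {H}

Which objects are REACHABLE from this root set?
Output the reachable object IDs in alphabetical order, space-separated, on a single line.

Roots: H
Mark H: refs=F F, marked=H
Mark F: refs=D null D, marked=F H
Mark D: refs=B E C, marked=D F H
Mark B: refs=D null E, marked=B D F H
Mark E: refs=G, marked=B D E F H
Mark C: refs=F C, marked=B C D E F H
Mark G: refs=E, marked=B C D E F G H
Unmarked (collected): A I J

Answer: B C D E F G H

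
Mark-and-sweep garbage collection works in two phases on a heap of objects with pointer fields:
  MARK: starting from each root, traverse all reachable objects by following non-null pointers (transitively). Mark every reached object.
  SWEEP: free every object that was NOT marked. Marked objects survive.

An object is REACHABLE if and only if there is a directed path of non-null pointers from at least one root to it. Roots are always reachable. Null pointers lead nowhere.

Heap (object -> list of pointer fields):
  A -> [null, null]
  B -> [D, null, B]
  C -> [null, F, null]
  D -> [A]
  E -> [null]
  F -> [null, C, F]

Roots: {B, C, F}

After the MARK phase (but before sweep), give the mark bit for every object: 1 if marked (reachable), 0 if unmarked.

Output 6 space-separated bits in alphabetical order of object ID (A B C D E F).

Roots: B C F
Mark B: refs=D null B, marked=B
Mark C: refs=null F null, marked=B C
Mark F: refs=null C F, marked=B C F
Mark D: refs=A, marked=B C D F
Mark A: refs=null null, marked=A B C D F
Unmarked (collected): E

Answer: 1 1 1 1 0 1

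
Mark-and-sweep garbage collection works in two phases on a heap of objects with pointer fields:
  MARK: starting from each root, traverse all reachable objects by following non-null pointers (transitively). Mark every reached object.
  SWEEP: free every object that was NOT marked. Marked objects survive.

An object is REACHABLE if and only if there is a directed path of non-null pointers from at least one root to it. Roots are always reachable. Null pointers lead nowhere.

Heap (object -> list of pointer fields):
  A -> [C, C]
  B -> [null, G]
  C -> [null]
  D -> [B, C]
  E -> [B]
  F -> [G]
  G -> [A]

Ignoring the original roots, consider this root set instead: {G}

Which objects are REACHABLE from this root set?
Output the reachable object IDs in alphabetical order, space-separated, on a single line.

Answer: A C G

Derivation:
Roots: G
Mark G: refs=A, marked=G
Mark A: refs=C C, marked=A G
Mark C: refs=null, marked=A C G
Unmarked (collected): B D E F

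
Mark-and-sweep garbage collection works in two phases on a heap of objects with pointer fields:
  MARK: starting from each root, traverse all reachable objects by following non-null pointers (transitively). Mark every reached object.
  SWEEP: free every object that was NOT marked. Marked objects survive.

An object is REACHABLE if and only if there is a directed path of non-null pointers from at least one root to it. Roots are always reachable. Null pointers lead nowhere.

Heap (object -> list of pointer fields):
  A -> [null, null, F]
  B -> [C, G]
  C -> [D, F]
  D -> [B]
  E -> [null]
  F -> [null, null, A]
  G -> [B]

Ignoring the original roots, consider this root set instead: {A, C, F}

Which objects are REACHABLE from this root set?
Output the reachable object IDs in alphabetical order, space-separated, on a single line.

Answer: A B C D F G

Derivation:
Roots: A C F
Mark A: refs=null null F, marked=A
Mark C: refs=D F, marked=A C
Mark F: refs=null null A, marked=A C F
Mark D: refs=B, marked=A C D F
Mark B: refs=C G, marked=A B C D F
Mark G: refs=B, marked=A B C D F G
Unmarked (collected): E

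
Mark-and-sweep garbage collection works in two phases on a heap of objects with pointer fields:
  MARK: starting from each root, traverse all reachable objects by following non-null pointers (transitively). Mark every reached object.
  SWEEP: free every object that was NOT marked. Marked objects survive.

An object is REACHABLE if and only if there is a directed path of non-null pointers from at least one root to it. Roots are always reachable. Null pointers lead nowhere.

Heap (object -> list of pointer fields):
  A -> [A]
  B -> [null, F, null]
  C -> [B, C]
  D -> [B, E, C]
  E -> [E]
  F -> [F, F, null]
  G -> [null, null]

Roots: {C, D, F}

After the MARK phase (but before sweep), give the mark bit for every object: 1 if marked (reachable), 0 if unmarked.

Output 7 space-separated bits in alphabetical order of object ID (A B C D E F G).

Answer: 0 1 1 1 1 1 0

Derivation:
Roots: C D F
Mark C: refs=B C, marked=C
Mark D: refs=B E C, marked=C D
Mark F: refs=F F null, marked=C D F
Mark B: refs=null F null, marked=B C D F
Mark E: refs=E, marked=B C D E F
Unmarked (collected): A G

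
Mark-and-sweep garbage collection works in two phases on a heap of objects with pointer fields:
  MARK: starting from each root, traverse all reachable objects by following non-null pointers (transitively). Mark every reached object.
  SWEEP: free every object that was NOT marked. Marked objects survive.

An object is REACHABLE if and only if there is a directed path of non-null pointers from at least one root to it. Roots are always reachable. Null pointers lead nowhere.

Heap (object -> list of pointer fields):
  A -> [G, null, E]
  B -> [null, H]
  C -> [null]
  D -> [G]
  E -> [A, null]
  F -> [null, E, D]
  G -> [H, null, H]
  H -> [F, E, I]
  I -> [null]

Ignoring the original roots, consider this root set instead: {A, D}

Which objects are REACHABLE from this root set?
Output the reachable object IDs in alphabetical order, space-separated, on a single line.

Roots: A D
Mark A: refs=G null E, marked=A
Mark D: refs=G, marked=A D
Mark G: refs=H null H, marked=A D G
Mark E: refs=A null, marked=A D E G
Mark H: refs=F E I, marked=A D E G H
Mark F: refs=null E D, marked=A D E F G H
Mark I: refs=null, marked=A D E F G H I
Unmarked (collected): B C

Answer: A D E F G H I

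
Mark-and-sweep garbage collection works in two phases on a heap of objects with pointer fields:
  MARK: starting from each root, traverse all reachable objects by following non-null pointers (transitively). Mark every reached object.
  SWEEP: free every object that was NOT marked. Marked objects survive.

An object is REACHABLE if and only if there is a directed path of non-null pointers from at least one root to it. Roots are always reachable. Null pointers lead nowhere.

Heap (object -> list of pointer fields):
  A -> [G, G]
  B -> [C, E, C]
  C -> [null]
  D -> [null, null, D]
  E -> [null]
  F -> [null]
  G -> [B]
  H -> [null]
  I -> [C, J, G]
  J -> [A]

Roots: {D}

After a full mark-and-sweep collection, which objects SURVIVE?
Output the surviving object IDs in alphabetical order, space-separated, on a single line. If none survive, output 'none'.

Roots: D
Mark D: refs=null null D, marked=D
Unmarked (collected): A B C E F G H I J

Answer: D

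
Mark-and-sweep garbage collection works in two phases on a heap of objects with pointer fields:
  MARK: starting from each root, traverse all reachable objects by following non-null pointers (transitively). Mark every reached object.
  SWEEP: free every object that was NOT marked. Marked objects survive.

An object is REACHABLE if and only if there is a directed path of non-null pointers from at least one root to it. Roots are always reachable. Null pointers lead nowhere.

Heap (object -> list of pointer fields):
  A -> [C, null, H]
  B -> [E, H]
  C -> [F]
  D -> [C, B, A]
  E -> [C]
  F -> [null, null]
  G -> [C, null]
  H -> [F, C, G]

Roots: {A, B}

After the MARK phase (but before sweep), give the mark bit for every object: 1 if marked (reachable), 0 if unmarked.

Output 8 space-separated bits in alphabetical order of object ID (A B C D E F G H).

Roots: A B
Mark A: refs=C null H, marked=A
Mark B: refs=E H, marked=A B
Mark C: refs=F, marked=A B C
Mark H: refs=F C G, marked=A B C H
Mark E: refs=C, marked=A B C E H
Mark F: refs=null null, marked=A B C E F H
Mark G: refs=C null, marked=A B C E F G H
Unmarked (collected): D

Answer: 1 1 1 0 1 1 1 1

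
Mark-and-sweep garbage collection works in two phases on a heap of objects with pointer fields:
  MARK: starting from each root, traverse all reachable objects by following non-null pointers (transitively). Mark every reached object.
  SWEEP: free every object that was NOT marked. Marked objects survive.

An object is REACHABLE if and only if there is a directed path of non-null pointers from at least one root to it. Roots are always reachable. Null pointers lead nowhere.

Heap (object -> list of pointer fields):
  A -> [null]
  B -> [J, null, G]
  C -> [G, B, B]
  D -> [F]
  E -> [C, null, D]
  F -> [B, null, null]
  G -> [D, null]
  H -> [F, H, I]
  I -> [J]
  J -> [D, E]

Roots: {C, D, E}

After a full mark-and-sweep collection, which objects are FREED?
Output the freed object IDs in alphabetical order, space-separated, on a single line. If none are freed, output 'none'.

Roots: C D E
Mark C: refs=G B B, marked=C
Mark D: refs=F, marked=C D
Mark E: refs=C null D, marked=C D E
Mark G: refs=D null, marked=C D E G
Mark B: refs=J null G, marked=B C D E G
Mark F: refs=B null null, marked=B C D E F G
Mark J: refs=D E, marked=B C D E F G J
Unmarked (collected): A H I

Answer: A H I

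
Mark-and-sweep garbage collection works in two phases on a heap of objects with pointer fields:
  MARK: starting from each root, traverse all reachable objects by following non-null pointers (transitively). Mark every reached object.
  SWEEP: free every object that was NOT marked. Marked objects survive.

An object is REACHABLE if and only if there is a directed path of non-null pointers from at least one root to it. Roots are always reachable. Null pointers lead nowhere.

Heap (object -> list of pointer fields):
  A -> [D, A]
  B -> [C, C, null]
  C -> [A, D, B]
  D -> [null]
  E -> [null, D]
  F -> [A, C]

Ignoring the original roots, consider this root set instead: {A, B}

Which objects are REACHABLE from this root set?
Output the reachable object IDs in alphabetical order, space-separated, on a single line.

Roots: A B
Mark A: refs=D A, marked=A
Mark B: refs=C C null, marked=A B
Mark D: refs=null, marked=A B D
Mark C: refs=A D B, marked=A B C D
Unmarked (collected): E F

Answer: A B C D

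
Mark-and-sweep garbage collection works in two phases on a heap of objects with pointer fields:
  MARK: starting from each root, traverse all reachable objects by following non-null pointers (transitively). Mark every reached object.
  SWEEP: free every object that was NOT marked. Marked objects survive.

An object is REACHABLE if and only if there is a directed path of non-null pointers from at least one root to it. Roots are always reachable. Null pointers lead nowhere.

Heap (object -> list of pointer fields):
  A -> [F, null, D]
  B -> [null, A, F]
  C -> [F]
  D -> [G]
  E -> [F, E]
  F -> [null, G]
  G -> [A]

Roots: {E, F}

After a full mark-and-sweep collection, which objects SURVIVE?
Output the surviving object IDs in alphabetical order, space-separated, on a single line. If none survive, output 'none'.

Roots: E F
Mark E: refs=F E, marked=E
Mark F: refs=null G, marked=E F
Mark G: refs=A, marked=E F G
Mark A: refs=F null D, marked=A E F G
Mark D: refs=G, marked=A D E F G
Unmarked (collected): B C

Answer: A D E F G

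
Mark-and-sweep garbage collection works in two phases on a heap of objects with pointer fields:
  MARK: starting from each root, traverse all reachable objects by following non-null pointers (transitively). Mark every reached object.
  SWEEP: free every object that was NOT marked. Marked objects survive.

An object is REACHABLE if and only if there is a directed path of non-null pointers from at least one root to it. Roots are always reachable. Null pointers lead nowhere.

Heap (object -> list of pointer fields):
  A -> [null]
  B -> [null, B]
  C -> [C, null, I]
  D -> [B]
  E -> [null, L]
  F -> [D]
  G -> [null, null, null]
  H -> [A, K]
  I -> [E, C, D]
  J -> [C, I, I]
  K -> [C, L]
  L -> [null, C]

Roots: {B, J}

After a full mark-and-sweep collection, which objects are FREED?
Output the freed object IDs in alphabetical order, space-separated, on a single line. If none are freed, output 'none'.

Answer: A F G H K

Derivation:
Roots: B J
Mark B: refs=null B, marked=B
Mark J: refs=C I I, marked=B J
Mark C: refs=C null I, marked=B C J
Mark I: refs=E C D, marked=B C I J
Mark E: refs=null L, marked=B C E I J
Mark D: refs=B, marked=B C D E I J
Mark L: refs=null C, marked=B C D E I J L
Unmarked (collected): A F G H K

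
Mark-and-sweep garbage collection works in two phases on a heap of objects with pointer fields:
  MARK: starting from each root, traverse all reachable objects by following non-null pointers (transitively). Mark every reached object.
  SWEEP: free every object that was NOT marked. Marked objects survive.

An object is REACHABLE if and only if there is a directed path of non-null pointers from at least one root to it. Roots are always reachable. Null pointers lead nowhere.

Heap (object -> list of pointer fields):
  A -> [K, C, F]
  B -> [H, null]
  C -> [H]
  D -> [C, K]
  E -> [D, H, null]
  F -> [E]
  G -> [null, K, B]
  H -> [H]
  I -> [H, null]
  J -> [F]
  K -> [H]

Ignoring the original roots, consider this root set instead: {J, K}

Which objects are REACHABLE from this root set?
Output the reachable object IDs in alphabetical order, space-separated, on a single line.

Roots: J K
Mark J: refs=F, marked=J
Mark K: refs=H, marked=J K
Mark F: refs=E, marked=F J K
Mark H: refs=H, marked=F H J K
Mark E: refs=D H null, marked=E F H J K
Mark D: refs=C K, marked=D E F H J K
Mark C: refs=H, marked=C D E F H J K
Unmarked (collected): A B G I

Answer: C D E F H J K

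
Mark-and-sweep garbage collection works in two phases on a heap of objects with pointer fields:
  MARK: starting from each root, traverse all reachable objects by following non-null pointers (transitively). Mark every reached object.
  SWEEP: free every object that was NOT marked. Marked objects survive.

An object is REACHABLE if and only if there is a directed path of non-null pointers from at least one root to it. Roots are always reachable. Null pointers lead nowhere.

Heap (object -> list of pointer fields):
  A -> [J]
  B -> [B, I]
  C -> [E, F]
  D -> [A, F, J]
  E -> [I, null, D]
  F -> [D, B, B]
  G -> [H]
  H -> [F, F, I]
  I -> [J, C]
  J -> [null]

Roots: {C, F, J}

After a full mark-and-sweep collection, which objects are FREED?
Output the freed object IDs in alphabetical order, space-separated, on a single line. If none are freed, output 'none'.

Roots: C F J
Mark C: refs=E F, marked=C
Mark F: refs=D B B, marked=C F
Mark J: refs=null, marked=C F J
Mark E: refs=I null D, marked=C E F J
Mark D: refs=A F J, marked=C D E F J
Mark B: refs=B I, marked=B C D E F J
Mark I: refs=J C, marked=B C D E F I J
Mark A: refs=J, marked=A B C D E F I J
Unmarked (collected): G H

Answer: G H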